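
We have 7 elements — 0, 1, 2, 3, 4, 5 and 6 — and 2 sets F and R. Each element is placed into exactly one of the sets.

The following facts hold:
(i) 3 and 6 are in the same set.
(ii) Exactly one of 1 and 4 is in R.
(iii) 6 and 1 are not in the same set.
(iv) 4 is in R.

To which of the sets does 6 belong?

6: R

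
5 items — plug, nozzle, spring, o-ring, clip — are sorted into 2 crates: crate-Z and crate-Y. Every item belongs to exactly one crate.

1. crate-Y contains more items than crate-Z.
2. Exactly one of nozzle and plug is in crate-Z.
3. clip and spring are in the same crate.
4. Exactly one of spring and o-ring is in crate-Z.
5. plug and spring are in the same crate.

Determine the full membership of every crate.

crate-Z = {nozzle, o-ring}; crate-Y = {clip, plug, spring}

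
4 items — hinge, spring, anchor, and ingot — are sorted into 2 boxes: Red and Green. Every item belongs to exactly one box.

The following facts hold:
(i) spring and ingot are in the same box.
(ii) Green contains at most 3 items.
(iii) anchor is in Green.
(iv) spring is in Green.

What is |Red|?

From (iii): anchor ∈ Green.
From (iv): spring ∈ Green.
(i): ingot matches spring: ingot ∉ Red.
(i): ingot matches spring: ingot ∈ Green.
(ii): Green already has 3, so the rest are out.
Only one box left: hinge ∈ Red.

1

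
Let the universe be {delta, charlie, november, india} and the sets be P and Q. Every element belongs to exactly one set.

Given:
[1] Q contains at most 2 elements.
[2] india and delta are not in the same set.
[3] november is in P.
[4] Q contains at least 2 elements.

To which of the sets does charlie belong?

From (3): november ∈ P.
Suppose charlie ∈ P: no assignment then satisfies all the clues, so charlie ∉ P.

charlie: Q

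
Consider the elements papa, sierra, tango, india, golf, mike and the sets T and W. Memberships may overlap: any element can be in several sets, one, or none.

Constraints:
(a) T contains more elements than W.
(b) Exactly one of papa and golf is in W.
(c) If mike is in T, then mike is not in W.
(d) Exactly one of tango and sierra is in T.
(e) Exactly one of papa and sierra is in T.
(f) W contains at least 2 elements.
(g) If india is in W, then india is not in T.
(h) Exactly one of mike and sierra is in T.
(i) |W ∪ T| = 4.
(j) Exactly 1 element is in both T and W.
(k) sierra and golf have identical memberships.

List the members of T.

T = {mike, papa, tango}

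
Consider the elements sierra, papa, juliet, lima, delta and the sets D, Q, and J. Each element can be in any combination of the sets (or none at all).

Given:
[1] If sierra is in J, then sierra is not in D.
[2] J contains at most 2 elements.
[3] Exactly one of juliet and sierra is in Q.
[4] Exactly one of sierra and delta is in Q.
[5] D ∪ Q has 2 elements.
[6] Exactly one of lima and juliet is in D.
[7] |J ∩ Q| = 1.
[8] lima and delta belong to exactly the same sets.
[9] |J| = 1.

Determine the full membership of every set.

D = {juliet}; Q = {sierra}; J = {sierra}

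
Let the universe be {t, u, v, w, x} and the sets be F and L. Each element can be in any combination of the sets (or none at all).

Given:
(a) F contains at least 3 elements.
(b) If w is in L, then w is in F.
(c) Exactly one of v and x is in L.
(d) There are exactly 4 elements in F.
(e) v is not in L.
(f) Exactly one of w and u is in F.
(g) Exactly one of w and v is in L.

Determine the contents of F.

F = {t, v, w, x}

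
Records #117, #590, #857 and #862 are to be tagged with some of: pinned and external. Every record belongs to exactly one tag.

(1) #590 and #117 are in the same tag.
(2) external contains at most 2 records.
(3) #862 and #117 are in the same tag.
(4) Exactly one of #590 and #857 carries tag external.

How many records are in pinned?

3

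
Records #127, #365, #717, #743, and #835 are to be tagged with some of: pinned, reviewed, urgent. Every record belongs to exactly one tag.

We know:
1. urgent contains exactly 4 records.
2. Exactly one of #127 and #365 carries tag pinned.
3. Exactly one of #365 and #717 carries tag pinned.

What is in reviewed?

reviewed = {}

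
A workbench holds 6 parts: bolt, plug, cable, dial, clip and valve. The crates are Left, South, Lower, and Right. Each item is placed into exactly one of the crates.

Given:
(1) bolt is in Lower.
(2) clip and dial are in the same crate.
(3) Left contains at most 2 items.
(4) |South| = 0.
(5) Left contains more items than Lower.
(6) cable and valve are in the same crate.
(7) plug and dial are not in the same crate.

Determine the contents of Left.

Left = {clip, dial}

From (1): bolt ∈ Lower.
(4): South already has 0, so the rest are out.
Suppose plug ∈ Left: no assignment then satisfies all the clues, so plug ∉ Left.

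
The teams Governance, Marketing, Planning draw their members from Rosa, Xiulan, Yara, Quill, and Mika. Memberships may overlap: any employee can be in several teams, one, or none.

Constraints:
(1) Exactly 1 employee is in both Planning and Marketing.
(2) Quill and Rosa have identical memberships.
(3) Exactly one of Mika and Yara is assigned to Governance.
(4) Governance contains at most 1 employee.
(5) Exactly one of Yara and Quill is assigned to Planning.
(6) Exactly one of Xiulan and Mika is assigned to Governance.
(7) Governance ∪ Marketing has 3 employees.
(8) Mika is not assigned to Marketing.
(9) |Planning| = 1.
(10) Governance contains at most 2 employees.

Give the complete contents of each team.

Governance = {Mika}; Marketing = {Xiulan, Yara}; Planning = {Yara}

From (8): Mika ∉ Marketing.
Suppose Rosa ∈ Governance: no assignment then satisfies all the clues, so Rosa ∉ Governance.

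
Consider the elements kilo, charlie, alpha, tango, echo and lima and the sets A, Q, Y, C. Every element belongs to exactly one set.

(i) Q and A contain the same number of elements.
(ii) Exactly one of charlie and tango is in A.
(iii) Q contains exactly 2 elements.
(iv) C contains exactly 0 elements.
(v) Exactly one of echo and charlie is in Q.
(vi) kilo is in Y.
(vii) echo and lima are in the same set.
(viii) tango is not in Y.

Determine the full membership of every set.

A = {alpha, tango}; Q = {echo, lima}; Y = {charlie, kilo}; C = {}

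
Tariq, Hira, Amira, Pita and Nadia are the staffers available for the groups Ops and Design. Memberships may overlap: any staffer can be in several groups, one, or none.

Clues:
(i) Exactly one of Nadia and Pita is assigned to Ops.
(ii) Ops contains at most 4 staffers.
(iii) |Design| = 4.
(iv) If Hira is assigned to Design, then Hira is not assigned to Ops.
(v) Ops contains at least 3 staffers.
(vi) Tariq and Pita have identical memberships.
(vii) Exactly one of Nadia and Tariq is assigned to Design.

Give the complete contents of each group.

Ops = {Amira, Pita, Tariq}; Design = {Amira, Hira, Pita, Tariq}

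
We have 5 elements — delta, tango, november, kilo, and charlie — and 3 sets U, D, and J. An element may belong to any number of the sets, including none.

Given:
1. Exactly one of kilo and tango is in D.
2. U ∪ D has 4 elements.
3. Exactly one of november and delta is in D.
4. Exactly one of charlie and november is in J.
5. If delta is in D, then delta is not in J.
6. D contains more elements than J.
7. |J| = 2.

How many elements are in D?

3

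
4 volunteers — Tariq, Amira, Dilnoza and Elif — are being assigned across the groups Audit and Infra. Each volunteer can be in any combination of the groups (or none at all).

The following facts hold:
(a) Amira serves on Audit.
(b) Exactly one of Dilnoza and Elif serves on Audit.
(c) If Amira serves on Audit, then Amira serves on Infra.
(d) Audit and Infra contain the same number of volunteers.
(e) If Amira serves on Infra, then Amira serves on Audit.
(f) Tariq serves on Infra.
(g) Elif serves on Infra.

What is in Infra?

Infra = {Amira, Elif, Tariq}

From (a): Amira ∈ Audit.
From (f): Tariq ∈ Infra.
From (g): Elif ∈ Infra.
(c): Amira ∈ Infra.
Suppose Dilnoza ∈ Infra: no assignment then satisfies all the clues, so Dilnoza ∉ Infra.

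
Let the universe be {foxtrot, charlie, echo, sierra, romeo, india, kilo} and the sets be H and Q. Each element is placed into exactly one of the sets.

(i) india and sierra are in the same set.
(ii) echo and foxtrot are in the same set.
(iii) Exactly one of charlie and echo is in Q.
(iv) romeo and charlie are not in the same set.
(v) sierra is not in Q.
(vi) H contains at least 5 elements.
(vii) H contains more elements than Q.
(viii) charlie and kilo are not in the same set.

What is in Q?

Q = {charlie}

From (v): sierra ∉ Q.
(i): india matches sierra: india ∉ Q.
Only one set left: sierra ∈ H.
Only one set left: india ∈ H.
Suppose foxtrot ∈ Q: no assignment then satisfies all the clues, so foxtrot ∉ Q.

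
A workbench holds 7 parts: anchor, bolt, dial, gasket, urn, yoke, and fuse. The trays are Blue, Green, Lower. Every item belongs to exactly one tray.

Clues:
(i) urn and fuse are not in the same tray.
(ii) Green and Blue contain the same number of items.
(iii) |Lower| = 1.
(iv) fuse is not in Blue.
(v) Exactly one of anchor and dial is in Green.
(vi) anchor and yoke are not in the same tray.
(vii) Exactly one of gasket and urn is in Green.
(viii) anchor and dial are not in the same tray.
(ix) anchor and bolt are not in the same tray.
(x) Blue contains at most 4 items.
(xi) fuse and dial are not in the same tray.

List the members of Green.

Green = {anchor, fuse, gasket}

From (iv): fuse ∉ Blue.
Suppose anchor ∉ Green: no assignment then satisfies all the clues, so anchor ∈ Green.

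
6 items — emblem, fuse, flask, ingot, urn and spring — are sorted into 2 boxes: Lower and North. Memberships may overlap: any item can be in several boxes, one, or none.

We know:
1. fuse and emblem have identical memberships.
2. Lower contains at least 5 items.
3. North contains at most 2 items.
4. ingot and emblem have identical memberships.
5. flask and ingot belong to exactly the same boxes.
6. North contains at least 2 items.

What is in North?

North = {spring, urn}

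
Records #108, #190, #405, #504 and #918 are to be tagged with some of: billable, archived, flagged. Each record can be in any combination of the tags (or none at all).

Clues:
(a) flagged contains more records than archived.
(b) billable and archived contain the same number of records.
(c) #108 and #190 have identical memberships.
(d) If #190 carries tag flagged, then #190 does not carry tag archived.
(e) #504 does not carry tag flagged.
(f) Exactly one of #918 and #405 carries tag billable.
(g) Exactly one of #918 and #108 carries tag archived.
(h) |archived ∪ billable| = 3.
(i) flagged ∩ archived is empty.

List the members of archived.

archived = {#504, #918}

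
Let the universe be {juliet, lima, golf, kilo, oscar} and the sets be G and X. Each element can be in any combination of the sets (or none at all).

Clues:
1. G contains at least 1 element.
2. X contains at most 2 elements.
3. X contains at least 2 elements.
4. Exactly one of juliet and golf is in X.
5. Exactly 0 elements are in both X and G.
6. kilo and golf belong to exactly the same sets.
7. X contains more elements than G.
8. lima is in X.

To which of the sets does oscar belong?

oscar: G

From (8): lima ∈ X.
Suppose oscar ∉ G: no assignment then satisfies all the clues, so oscar ∈ G.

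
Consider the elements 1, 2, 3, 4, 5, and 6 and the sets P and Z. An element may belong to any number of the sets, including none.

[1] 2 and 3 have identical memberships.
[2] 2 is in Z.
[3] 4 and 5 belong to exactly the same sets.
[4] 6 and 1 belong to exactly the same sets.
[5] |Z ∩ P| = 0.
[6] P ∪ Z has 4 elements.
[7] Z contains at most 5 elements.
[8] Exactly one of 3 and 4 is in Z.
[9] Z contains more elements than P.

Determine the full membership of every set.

From (2): 2 ∈ Z.
(1): 3 matches 2: 3 ∈ Z.
(8) (exactly one): 4 ∉ Z.
(3): 5 matches 4: 5 ∉ Z.
Suppose 1 ∈ P: no assignment then satisfies all the clues, so 1 ∉ P.

P = {}; Z = {1, 2, 3, 6}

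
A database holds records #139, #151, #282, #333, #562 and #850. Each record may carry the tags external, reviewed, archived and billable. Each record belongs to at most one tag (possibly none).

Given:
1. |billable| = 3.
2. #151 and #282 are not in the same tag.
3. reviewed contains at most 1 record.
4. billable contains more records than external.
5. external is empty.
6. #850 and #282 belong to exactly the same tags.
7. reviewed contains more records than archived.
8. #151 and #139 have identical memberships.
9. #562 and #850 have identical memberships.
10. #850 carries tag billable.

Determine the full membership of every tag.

From (10): #850 ∈ billable.
(5): external already has 0, so the rest are out.
(6): #282 matches #850: #282 ∉ reviewed.
(6): #282 matches #850: #282 ∉ archived.
(6): #282 matches #850: #282 ∈ billable.
(9): #562 matches #850: #562 ∉ reviewed.
(9): #562 matches #850: #562 ∉ archived.
(9): #562 matches #850: #562 ∈ billable.
(1): billable already has 3, so the rest are out.
Suppose #139 ∈ reviewed: no assignment then satisfies all the clues, so #139 ∉ reviewed.

external = {}; reviewed = {#333}; archived = {}; billable = {#282, #562, #850}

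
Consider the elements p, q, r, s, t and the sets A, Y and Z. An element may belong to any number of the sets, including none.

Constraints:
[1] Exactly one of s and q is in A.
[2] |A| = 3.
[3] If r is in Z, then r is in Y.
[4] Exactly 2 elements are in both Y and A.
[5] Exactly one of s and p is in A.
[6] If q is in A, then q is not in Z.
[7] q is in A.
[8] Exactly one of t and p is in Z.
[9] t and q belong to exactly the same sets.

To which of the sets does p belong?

p: A, Z

From (7): q ∈ A.
(1) (exactly one): s ∉ A.
(5) (exactly one): p ∈ A.
(6): q ∉ Z.
(9): t matches q: t ∈ A.
(9): t matches q: t ∉ Z.
(2): A already has 3, so the rest are out.
(8) (exactly one): p ∈ Z.
Suppose p ∈ Y: no assignment then satisfies all the clues, so p ∉ Y.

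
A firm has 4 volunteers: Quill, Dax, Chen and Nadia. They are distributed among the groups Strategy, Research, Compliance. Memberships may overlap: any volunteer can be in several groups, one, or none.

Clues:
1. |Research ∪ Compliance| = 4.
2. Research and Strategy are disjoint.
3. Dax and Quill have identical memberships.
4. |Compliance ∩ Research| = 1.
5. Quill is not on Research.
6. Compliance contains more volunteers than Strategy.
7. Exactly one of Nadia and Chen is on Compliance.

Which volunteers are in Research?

Research = {Chen, Nadia}

From (5): Quill ∉ Research.
(3): Dax matches Quill: Dax ∉ Research.
Suppose Chen ∉ Research: no assignment then satisfies all the clues, so Chen ∈ Research.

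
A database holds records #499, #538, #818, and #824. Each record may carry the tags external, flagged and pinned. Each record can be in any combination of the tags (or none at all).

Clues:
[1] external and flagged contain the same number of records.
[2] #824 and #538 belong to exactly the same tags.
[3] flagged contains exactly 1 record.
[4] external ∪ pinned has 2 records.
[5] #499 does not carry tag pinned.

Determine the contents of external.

external = {#499}

From (5): #499 ∉ pinned.
Suppose #499 ∉ external: no assignment then satisfies all the clues, so #499 ∈ external.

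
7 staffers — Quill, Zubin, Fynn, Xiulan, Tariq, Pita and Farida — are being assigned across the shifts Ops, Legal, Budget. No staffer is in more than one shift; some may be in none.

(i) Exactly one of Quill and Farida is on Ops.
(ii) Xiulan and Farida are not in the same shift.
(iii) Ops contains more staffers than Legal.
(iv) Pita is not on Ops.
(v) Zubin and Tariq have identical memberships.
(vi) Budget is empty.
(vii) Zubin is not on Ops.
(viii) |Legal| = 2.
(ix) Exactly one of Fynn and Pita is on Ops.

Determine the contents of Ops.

Ops = {Fynn, Quill, Xiulan}

From (iv): Pita ∉ Ops.
From (vii): Zubin ∉ Ops.
(v): Tariq matches Zubin: Tariq ∉ Ops.
(vi): Budget already has 0, so the rest are out.
(ix) (exactly one): Fynn ∈ Ops.
Suppose Quill ∉ Ops: no assignment then satisfies all the clues, so Quill ∈ Ops.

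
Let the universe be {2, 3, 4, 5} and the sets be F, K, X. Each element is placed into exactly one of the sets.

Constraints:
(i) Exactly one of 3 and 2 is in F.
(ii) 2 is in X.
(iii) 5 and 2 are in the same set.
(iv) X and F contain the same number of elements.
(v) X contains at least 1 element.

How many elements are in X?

From (ii): 2 ∈ X.
(i) (exactly one): 3 ∈ F.
(iii): 5 matches 2: 5 ∉ F.
(iii): 5 matches 2: 5 ∉ K.
(iii): 5 matches 2: 5 ∈ X.
Suppose 4 ∉ F: no assignment then satisfies all the clues, so 4 ∈ F.

2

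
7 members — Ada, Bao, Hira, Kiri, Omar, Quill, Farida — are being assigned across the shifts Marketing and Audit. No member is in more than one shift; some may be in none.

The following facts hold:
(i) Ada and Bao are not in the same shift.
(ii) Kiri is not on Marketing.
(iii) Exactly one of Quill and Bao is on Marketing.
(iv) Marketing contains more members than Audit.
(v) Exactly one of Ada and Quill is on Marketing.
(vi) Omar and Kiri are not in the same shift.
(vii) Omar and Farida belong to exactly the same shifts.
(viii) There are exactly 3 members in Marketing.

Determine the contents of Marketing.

Marketing = {Farida, Omar, Quill}

From (ii): Kiri ∉ Marketing.
Suppose Ada ∈ Marketing: no assignment then satisfies all the clues, so Ada ∉ Marketing.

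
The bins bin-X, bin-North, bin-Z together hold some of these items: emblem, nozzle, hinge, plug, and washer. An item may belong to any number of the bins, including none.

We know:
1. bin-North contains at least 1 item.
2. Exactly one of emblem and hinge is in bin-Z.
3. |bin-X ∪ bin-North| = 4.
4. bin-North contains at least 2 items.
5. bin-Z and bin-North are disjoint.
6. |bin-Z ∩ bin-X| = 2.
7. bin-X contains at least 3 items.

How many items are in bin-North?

2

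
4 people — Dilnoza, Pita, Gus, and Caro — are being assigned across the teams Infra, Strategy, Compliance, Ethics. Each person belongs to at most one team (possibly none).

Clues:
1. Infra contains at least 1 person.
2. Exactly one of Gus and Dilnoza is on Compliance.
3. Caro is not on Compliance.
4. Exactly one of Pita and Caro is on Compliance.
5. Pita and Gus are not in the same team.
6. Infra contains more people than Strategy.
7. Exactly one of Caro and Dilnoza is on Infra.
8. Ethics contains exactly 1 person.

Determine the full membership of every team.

Infra = {Caro}; Strategy = {}; Compliance = {Dilnoza, Pita}; Ethics = {Gus}

From (3): Caro ∉ Compliance.
(4) (exactly one): Pita ∈ Compliance.
(5): Gus ∉ Compliance.
(2) (exactly one): Dilnoza ∈ Compliance.
(7) (exactly one): Caro ∈ Infra.
(8): only 1 candidates remain for Ethics, so all are in.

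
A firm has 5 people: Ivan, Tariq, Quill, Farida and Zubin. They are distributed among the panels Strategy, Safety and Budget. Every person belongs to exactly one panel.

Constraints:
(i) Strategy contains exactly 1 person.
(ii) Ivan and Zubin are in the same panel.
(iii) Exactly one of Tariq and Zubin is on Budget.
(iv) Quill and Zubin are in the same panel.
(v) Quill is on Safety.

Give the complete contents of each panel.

From (v): Quill ∈ Safety.
(iv): Zubin matches Quill: Zubin ∉ Strategy.
(iv): Zubin matches Quill: Zubin ∈ Safety.
(ii): Ivan matches Zubin: Ivan ∉ Strategy.
(ii): Ivan matches Zubin: Ivan ∈ Safety.
(iii) (exactly one): Tariq ∈ Budget.
(i): only 1 candidates remain for Strategy, so all are in.

Strategy = {Farida}; Safety = {Ivan, Quill, Zubin}; Budget = {Tariq}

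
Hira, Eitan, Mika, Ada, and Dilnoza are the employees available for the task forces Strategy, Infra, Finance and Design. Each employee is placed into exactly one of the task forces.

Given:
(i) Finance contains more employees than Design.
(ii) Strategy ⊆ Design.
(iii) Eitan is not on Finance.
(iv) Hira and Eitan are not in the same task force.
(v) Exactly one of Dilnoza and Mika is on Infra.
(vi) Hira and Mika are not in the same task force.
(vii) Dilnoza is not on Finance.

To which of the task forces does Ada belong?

Ada: Finance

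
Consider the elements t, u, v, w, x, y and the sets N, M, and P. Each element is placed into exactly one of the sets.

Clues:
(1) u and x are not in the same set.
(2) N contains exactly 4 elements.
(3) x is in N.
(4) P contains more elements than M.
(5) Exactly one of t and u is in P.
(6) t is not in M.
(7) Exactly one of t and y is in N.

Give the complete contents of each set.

N = {t, v, w, x}; M = {}; P = {u, y}

From (3): x ∈ N.
From (6): t ∉ M.
(1): u ∉ N.
Suppose t ∉ N: no assignment then satisfies all the clues, so t ∈ N.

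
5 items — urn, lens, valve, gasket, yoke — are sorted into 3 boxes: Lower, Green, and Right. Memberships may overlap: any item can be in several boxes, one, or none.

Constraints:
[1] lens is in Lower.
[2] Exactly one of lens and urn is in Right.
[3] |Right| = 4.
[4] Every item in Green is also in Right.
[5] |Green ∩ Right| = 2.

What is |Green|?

2

From (1): lens ∈ Lower.
Suppose valve ∉ Right: no assignment then satisfies all the clues, so valve ∈ Right.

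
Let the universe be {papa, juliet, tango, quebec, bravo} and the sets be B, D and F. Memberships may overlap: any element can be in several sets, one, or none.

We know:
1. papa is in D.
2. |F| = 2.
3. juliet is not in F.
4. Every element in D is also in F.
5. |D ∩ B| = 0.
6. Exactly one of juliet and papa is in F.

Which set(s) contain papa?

papa: D, F

From (1): papa ∈ D.
From (3): juliet ∉ F.
(4) with papa ∈ D: papa ∈ F.
(4) contrapositive: juliet ∉ D.
Suppose papa ∈ B: no assignment then satisfies all the clues, so papa ∉ B.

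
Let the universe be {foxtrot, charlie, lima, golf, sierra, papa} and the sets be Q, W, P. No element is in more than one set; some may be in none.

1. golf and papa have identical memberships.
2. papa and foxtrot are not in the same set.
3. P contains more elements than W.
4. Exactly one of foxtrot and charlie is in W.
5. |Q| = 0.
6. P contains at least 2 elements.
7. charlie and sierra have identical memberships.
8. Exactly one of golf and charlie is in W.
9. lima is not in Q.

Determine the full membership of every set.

Q = {}; W = {charlie, sierra}; P = {golf, lima, papa}

From (9): lima ∉ Q.
(5): Q already has 0, so the rest are out.
Suppose foxtrot ∈ W: no assignment then satisfies all the clues, so foxtrot ∉ W.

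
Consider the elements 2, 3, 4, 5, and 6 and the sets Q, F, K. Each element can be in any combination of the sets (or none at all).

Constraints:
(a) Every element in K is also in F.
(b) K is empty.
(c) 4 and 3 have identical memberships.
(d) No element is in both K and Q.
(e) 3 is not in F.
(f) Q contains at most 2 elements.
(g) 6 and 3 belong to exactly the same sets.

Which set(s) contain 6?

6: none

From (e): 3 ∉ F.
(a) contrapositive: 3 ∉ K.
(b): K already has 0, so the rest are out.
(c): 4 matches 3: 4 ∉ F.
(g): 6 matches 3: 6 ∉ F.
Suppose 6 ∈ Q: no assignment then satisfies all the clues, so 6 ∉ Q.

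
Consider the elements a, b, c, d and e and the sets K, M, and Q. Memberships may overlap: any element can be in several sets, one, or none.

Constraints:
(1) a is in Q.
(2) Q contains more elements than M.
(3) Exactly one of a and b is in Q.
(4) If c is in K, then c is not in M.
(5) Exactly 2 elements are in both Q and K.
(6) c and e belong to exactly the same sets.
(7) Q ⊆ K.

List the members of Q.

From (1): a ∈ Q.
(3) (exactly one): b ∉ Q.
(7) with a ∈ Q: a ∈ K.
Suppose c ∈ Q: no assignment then satisfies all the clues, so c ∉ Q.

Q = {a, d}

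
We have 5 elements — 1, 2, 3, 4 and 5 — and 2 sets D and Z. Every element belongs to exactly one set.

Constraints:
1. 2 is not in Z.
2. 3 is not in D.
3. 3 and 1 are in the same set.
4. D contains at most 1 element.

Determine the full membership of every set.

From (1): 2 ∉ Z.
From (2): 3 ∉ D.
(3): 1 matches 3: 1 ∉ D.
Only one set left: 1 ∈ Z.
Only one set left: 2 ∈ D.
Only one set left: 3 ∈ Z.
(4): D already has 1, so the rest are out.
Only one set left: 4 ∈ Z.
Only one set left: 5 ∈ Z.

D = {2}; Z = {1, 3, 4, 5}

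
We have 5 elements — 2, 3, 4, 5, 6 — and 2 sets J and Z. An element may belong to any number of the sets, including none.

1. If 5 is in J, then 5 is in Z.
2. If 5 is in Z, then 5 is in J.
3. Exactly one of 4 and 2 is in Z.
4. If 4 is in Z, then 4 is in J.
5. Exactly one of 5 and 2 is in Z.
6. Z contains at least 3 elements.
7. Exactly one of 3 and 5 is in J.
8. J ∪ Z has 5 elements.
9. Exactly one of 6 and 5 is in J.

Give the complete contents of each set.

J = {2, 4, 5}; Z = {3, 4, 5, 6}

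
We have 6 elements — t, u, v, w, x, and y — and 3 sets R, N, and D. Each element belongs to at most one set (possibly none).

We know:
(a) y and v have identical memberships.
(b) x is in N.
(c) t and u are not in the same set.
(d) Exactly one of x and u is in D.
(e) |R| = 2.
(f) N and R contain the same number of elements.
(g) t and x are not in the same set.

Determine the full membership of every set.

R = {v, y}; N = {w, x}; D = {u}

From (b): x ∈ N.
(d) (exactly one): u ∈ D.
(g): t ∉ N.
(c): t ∉ D.
Suppose t ∈ R: no assignment then satisfies all the clues, so t ∉ R.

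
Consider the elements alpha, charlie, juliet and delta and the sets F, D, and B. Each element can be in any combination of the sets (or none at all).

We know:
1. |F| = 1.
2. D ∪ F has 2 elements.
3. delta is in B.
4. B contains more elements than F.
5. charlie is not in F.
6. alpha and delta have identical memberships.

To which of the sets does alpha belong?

alpha: B

From (3): delta ∈ B.
From (5): charlie ∉ F.
(6): alpha matches delta: alpha ∈ B.
Suppose alpha ∈ F: no assignment then satisfies all the clues, so alpha ∉ F.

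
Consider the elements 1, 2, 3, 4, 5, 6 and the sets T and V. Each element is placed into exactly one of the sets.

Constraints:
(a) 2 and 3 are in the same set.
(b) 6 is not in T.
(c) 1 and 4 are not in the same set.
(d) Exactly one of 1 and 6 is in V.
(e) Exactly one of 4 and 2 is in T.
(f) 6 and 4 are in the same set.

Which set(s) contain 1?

1: T

From (b): 6 ∉ T.
(f): 4 matches 6: 4 ∉ T.
Only one set left: 4 ∈ V.
Only one set left: 6 ∈ V.
(c): 1 ∉ V.
(e) (exactly one): 2 ∈ T.
Only one set left: 1 ∈ T.
(a): 3 matches 2: 3 ∈ T.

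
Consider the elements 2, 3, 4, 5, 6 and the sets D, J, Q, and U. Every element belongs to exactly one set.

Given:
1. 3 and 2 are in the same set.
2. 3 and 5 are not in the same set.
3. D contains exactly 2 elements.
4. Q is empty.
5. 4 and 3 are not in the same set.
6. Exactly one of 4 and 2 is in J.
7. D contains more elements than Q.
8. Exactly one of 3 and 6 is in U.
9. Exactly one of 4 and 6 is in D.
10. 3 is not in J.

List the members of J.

J = {4}

From (10): 3 ∉ J.
(1): 2 matches 3: 2 ∉ J.
(4): Q already has 0, so the rest are out.
(6) (exactly one): 4 ∈ J.
(9) (exactly one): 6 ∈ D.
(8) (exactly one): 3 ∈ U.
(1): 2 matches 3: 2 ∉ D.
(1): 2 matches 3: 2 ∈ U.
(2): 5 ∉ U.
(3): only 2 candidates remain for D, so all are in.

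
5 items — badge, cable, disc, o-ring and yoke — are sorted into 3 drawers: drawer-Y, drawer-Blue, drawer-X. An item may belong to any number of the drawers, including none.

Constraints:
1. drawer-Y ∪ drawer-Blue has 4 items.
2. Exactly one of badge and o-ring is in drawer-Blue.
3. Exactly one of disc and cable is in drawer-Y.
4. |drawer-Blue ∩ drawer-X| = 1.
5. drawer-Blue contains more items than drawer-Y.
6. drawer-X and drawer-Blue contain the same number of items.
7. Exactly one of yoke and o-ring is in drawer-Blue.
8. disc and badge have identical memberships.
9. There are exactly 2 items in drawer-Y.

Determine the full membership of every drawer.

drawer-Y = {cable, yoke}; drawer-Blue = {badge, disc, yoke}; drawer-X = {cable, o-ring, yoke}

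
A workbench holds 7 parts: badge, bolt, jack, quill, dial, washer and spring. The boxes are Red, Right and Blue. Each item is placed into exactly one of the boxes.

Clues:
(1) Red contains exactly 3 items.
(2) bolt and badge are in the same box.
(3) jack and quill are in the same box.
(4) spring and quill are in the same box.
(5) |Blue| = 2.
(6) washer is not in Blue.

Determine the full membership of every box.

Red = {jack, quill, spring}; Right = {dial, washer}; Blue = {badge, bolt}

From (6): washer ∉ Blue.
Suppose badge ∈ Red: no assignment then satisfies all the clues, so badge ∉ Red.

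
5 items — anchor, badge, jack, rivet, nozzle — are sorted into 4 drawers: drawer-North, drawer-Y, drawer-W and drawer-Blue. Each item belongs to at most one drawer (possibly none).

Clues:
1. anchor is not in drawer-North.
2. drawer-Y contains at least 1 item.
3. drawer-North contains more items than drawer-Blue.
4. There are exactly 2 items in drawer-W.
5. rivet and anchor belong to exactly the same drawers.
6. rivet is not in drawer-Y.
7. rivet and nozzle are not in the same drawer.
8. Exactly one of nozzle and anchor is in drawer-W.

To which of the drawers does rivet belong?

rivet: drawer-W

From (1): anchor ∉ drawer-North.
From (6): rivet ∉ drawer-Y.
(5): rivet matches anchor: rivet ∉ drawer-North.
(5): anchor matches rivet: anchor ∉ drawer-Y.
Suppose rivet ∉ drawer-W: no assignment then satisfies all the clues, so rivet ∈ drawer-W.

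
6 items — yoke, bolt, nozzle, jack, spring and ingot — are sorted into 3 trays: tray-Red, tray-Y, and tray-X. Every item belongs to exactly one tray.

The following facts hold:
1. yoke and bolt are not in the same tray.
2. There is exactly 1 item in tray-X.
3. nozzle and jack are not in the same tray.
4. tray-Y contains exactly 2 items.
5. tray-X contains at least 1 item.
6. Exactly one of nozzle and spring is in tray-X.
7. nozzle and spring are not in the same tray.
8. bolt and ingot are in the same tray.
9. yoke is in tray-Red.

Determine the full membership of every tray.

tray-Red = {jack, spring, yoke}; tray-Y = {bolt, ingot}; tray-X = {nozzle}

From (9): yoke ∈ tray-Red.
(1): bolt ∉ tray-Red.
(8): ingot matches bolt: ingot ∉ tray-Red.
Suppose bolt ∉ tray-Y: no assignment then satisfies all the clues, so bolt ∈ tray-Y.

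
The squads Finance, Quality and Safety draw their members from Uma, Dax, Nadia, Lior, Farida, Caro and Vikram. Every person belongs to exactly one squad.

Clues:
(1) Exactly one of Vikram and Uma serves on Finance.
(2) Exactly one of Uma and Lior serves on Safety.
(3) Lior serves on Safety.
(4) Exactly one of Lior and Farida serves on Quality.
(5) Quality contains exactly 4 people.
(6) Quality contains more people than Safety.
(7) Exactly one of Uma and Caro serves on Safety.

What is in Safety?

Safety = {Caro, Lior}

From (3): Lior ∈ Safety.
(2) (exactly one): Uma ∉ Safety.
(4) (exactly one): Farida ∈ Quality.
(7) (exactly one): Caro ∈ Safety.
Suppose Dax ∈ Safety: no assignment then satisfies all the clues, so Dax ∉ Safety.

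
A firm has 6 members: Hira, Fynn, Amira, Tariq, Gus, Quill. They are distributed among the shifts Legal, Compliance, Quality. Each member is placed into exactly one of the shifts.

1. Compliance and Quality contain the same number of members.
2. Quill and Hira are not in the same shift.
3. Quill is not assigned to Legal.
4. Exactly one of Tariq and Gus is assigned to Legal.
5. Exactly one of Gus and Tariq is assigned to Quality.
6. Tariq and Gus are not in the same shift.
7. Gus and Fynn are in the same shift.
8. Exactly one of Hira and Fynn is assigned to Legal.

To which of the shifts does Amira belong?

Amira: Compliance

From (3): Quill ∉ Legal.
Suppose Amira ∈ Legal: no assignment then satisfies all the clues, so Amira ∉ Legal.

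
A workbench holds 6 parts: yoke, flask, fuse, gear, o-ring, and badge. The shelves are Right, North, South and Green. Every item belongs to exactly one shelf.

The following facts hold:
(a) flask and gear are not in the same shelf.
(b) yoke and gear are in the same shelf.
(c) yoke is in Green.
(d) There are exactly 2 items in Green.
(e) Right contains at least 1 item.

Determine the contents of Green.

From (c): yoke ∈ Green.
(b): gear matches yoke: gear ∉ Right.
(b): gear matches yoke: gear ∉ North.
(b): gear matches yoke: gear ∉ South.
(b): gear matches yoke: gear ∈ Green.
(d): Green already has 2, so the rest are out.

Green = {gear, yoke}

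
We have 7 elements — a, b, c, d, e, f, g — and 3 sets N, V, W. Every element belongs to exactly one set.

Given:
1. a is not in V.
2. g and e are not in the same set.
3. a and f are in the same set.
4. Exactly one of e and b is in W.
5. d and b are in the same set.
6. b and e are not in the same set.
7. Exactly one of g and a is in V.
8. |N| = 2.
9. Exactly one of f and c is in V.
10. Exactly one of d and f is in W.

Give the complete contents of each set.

N = {b, d}; V = {c, g}; W = {a, e, f}

From (1): a ∉ V.
(3): f matches a: f ∉ V.
(7) (exactly one): g ∈ V.
(9) (exactly one): c ∈ V.
(2): e ∉ V.
Suppose a ∈ N: no assignment then satisfies all the clues, so a ∉ N.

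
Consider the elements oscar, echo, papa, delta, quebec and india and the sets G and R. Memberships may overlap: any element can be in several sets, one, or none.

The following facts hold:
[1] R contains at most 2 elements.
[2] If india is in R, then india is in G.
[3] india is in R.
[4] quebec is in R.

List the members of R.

R = {india, quebec}

From (3): india ∈ R.
From (4): quebec ∈ R.
(1): R already has 2, so the rest are out.
(2): india ∈ G.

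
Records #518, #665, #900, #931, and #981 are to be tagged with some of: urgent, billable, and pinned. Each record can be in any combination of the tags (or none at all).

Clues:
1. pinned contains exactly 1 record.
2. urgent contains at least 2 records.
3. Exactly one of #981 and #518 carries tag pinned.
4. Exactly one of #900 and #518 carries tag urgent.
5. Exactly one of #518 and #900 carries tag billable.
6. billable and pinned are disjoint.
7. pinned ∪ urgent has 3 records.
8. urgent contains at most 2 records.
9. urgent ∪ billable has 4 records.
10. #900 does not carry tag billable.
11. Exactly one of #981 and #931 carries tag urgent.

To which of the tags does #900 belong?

From (10): #900 ∉ billable.
(5) (exactly one): #518 ∈ billable.
(6) (disjoint): #518 ∉ pinned.
(3) (exactly one): #981 ∈ pinned.
(6) (disjoint): #981 ∉ billable.
(1): pinned already has 1, so the rest are out.
Suppose #900 ∉ urgent: no assignment then satisfies all the clues, so #900 ∈ urgent.

#900: urgent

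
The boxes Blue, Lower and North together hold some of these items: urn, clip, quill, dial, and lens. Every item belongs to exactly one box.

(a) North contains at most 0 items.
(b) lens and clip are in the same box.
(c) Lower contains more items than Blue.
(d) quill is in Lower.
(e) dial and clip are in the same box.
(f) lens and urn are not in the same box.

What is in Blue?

Blue = {urn}

From (d): quill ∈ Lower.
(a): North already has 0, so the rest are out.
Suppose urn ∉ Blue: no assignment then satisfies all the clues, so urn ∈ Blue.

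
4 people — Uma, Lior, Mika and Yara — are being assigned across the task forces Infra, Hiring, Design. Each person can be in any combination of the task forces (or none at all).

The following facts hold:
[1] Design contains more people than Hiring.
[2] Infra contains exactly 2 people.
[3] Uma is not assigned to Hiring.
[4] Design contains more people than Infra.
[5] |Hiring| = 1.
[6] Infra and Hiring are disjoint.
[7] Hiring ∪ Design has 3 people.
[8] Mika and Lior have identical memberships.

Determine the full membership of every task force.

Infra = {Lior, Mika}; Hiring = {Yara}; Design = {Lior, Mika, Yara}

From (3): Uma ∉ Hiring.
Suppose Uma ∈ Infra: no assignment then satisfies all the clues, so Uma ∉ Infra.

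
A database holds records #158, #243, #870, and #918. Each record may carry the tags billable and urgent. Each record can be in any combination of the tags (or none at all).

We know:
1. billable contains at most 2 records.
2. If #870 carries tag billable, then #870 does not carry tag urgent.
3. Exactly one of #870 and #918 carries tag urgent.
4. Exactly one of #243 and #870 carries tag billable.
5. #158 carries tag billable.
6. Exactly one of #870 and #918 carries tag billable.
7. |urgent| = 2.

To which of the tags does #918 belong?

#918: urgent

From (5): #158 ∈ billable.
Suppose #918 ∈ billable: no assignment then satisfies all the clues, so #918 ∉ billable.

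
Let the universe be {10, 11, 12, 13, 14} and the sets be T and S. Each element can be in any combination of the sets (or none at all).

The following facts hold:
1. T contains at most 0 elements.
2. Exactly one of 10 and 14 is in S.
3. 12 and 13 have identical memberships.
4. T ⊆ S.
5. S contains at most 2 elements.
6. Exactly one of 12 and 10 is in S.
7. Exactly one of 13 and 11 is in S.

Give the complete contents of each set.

T = {}; S = {10, 11}

(1): T already has 0, so the rest are out.
Suppose 10 ∉ S: no assignment then satisfies all the clues, so 10 ∈ S.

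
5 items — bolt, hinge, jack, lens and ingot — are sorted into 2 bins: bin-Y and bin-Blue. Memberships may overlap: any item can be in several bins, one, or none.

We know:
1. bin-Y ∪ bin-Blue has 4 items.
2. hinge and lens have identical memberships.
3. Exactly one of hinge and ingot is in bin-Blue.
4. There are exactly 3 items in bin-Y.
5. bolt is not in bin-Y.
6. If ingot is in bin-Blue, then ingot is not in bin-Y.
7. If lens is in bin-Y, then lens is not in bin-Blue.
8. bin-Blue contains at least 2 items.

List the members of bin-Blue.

bin-Blue = {ingot, jack}

From (5): bolt ∉ bin-Y.
Suppose bolt ∈ bin-Blue: no assignment then satisfies all the clues, so bolt ∉ bin-Blue.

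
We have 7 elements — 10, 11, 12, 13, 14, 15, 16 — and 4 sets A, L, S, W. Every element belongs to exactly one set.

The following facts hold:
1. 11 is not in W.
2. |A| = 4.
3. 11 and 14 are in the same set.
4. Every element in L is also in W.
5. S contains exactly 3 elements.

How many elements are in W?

From (1): 11 ∉ W.
(3): 14 matches 11: 14 ∉ W.
(4) contrapositive: 11 ∉ L.
(4) contrapositive: 14 ∉ L.
Suppose 10 ∈ L: no assignment then satisfies all the clues, so 10 ∉ L.

0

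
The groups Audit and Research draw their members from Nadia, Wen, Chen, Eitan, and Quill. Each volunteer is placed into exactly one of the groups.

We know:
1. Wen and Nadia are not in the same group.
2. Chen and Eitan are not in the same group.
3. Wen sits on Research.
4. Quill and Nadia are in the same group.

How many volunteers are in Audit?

3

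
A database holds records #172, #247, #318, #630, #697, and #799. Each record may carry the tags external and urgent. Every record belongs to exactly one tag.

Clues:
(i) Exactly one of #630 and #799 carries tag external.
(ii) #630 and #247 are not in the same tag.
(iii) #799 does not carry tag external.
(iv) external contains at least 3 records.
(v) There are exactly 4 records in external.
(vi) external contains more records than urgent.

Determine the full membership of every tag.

From (iii): #799 ∉ external.
(i) (exactly one): #630 ∈ external.
(ii): #247 ∉ external.
(v): only 4 candidates remain for external, so all are in.
Only one tag left: #247 ∈ urgent.
Only one tag left: #799 ∈ urgent.

external = {#172, #318, #630, #697}; urgent = {#247, #799}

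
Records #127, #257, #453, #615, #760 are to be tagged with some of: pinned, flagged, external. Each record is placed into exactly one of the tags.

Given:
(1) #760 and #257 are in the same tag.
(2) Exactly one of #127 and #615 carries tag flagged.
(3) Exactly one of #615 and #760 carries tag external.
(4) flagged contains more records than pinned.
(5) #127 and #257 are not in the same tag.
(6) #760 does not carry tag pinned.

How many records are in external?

2

From (6): #760 ∉ pinned.
(1): #257 matches #760: #257 ∉ pinned.
Suppose #127 ∈ external: no assignment then satisfies all the clues, so #127 ∉ external.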